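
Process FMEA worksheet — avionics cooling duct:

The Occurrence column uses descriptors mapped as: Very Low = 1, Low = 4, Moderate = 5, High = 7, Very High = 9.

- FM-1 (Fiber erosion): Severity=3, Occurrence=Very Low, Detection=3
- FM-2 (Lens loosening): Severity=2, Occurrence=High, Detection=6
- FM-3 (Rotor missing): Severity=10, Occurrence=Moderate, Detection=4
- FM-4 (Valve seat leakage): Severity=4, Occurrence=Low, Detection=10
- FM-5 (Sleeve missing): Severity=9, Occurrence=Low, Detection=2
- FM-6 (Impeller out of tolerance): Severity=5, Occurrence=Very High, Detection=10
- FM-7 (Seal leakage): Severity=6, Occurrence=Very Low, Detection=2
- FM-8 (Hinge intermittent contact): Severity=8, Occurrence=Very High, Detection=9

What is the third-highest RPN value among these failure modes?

200

RPN = Severity × Occurrence × Detection:
  FM-1: 3 × 1 × 3 = 9
  FM-2: 2 × 7 × 6 = 84
  FM-3: 10 × 5 × 4 = 200
  FM-4: 4 × 4 × 10 = 160
  FM-5: 9 × 4 × 2 = 72
  FM-6: 5 × 9 × 10 = 450
  FM-7: 6 × 1 × 2 = 12
  FM-8: 8 × 9 × 9 = 648
Sorted descending: 648, 450, 200, 160, 84, 72, 12, 9.
The third-highest RPN is 200 (FM-3).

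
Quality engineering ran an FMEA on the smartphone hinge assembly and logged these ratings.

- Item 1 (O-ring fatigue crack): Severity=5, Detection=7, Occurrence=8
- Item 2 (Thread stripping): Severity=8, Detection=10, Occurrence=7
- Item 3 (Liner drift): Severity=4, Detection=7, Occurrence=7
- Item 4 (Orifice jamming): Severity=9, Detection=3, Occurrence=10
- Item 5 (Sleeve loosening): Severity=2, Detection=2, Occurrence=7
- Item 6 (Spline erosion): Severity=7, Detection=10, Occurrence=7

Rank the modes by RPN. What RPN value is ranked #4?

RPN = Severity × Occurrence × Detection:
  Item 1: 5 × 8 × 7 = 280
  Item 2: 8 × 7 × 10 = 560
  Item 3: 4 × 7 × 7 = 196
  Item 4: 9 × 10 × 3 = 270
  Item 5: 2 × 7 × 2 = 28
  Item 6: 7 × 7 × 10 = 490
Sorted descending: 560, 490, 280, 270, 196, 28.
The fourth-highest RPN is 270 (Item 4).

270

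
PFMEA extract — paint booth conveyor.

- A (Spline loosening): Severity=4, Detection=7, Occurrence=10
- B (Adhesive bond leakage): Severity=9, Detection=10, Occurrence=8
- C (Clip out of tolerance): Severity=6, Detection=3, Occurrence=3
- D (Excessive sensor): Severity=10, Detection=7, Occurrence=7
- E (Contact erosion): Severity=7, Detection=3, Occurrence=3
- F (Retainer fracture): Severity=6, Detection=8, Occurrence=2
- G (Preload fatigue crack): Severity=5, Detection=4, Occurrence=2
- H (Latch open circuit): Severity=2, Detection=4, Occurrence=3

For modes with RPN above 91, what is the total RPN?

1586

RPN = Severity × Occurrence × Detection:
  A: 4 × 10 × 7 = 280
  B: 9 × 8 × 10 = 720
  C: 6 × 3 × 3 = 54
  D: 10 × 7 × 7 = 490
  E: 7 × 3 × 3 = 63
  F: 6 × 2 × 8 = 96
  G: 5 × 2 × 4 = 40
  H: 2 × 3 × 4 = 24
RPN > 91: A (280), B (720), D (490), F (96).
Sum: 280 + 720 + 490 + 96 = 1586.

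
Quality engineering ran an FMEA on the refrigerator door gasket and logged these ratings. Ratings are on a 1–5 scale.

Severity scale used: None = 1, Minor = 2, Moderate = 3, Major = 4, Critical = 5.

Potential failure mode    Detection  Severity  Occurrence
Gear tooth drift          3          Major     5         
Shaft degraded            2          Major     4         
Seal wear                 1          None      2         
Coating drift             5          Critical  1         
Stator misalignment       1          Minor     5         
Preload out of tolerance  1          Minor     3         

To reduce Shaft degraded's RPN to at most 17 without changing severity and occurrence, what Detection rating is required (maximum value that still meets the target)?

Shaft degraded: S=4, O=4, D=2 → current RPN = 32.
Fixed product = 16. Need 16 × D ≤ 17, so D ≤ 17/16 = 1.06.
Maximum integer Detection rating = 1 (gives RPN 16; D=2 would give 32 > 17).

1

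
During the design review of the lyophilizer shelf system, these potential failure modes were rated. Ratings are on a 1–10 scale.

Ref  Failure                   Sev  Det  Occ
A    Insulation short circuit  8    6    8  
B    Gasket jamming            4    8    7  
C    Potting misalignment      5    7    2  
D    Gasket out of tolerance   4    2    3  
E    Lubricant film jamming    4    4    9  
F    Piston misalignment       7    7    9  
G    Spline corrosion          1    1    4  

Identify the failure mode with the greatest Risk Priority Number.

F

RPN = Severity × Occurrence × Detection:
  A: 8 × 8 × 6 = 384
  B: 4 × 7 × 8 = 224
  C: 5 × 2 × 7 = 70
  D: 4 × 3 × 2 = 24
  E: 4 × 9 × 4 = 144
  F: 7 × 9 × 7 = 441
  G: 1 × 4 × 1 = 4
Highest RPN is 441 → F.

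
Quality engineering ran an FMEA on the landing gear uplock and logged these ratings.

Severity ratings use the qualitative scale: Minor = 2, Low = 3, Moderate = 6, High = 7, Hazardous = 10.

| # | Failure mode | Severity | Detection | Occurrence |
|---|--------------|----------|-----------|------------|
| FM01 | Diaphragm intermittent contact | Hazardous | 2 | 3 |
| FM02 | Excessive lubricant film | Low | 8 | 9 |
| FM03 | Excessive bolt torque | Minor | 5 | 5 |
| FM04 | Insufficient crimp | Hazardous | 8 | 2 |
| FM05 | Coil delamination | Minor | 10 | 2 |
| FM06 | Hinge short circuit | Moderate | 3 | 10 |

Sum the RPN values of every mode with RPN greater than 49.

RPN = Severity × Occurrence × Detection:
  FM01: 10 × 3 × 2 = 60
  FM02: 3 × 9 × 8 = 216
  FM03: 2 × 5 × 5 = 50
  FM04: 10 × 2 × 8 = 160
  FM05: 2 × 2 × 10 = 40
  FM06: 6 × 10 × 3 = 180
RPN > 49: FM01 (60), FM02 (216), FM03 (50), FM04 (160), FM06 (180).
Sum: 60 + 216 + 50 + 160 + 180 = 666.

666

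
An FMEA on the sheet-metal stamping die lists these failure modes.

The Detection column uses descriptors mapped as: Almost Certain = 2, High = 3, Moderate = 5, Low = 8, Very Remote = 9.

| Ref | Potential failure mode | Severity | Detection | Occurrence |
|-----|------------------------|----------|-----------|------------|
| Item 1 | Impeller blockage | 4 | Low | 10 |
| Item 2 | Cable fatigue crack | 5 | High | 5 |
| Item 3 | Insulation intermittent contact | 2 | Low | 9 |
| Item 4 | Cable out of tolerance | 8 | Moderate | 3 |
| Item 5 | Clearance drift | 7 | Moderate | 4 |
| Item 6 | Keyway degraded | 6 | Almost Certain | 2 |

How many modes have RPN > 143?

RPN = Severity × Occurrence × Detection:
  Item 1: 4 × 10 × 8 = 320
  Item 2: 5 × 5 × 3 = 75
  Item 3: 2 × 9 × 8 = 144
  Item 4: 8 × 3 × 5 = 120
  Item 5: 7 × 4 × 5 = 140
  Item 6: 6 × 2 × 2 = 24
Modes with RPN > 143: Item 1 (320), Item 3 (144) → 2.

2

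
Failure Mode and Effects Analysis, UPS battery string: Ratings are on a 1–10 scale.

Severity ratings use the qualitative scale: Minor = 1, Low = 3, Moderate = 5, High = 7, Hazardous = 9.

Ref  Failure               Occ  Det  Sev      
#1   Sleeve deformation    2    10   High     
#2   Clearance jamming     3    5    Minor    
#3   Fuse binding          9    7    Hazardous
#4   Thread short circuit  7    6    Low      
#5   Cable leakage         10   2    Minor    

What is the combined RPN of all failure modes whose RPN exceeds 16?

853

RPN = Severity × Occurrence × Detection:
  #1: 7 × 2 × 10 = 140
  #2: 1 × 3 × 5 = 15
  #3: 9 × 9 × 7 = 567
  #4: 3 × 7 × 6 = 126
  #5: 1 × 10 × 2 = 20
RPN > 16: #1 (140), #3 (567), #4 (126), #5 (20).
Sum: 140 + 567 + 126 + 20 = 853.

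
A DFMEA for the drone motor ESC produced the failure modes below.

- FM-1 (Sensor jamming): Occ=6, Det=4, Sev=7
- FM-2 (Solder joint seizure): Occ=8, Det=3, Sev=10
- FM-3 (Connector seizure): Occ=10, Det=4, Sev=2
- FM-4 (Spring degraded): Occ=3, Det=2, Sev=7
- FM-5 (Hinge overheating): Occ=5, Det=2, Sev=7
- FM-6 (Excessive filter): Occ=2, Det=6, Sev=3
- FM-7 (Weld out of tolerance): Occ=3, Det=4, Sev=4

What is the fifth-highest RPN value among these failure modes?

48

RPN = Severity × Occurrence × Detection:
  FM-1: 7 × 6 × 4 = 168
  FM-2: 10 × 8 × 3 = 240
  FM-3: 2 × 10 × 4 = 80
  FM-4: 7 × 3 × 2 = 42
  FM-5: 7 × 5 × 2 = 70
  FM-6: 3 × 2 × 6 = 36
  FM-7: 4 × 3 × 4 = 48
Sorted descending: 240, 168, 80, 70, 48, 42, 36.
The fifth-highest RPN is 48 (FM-7).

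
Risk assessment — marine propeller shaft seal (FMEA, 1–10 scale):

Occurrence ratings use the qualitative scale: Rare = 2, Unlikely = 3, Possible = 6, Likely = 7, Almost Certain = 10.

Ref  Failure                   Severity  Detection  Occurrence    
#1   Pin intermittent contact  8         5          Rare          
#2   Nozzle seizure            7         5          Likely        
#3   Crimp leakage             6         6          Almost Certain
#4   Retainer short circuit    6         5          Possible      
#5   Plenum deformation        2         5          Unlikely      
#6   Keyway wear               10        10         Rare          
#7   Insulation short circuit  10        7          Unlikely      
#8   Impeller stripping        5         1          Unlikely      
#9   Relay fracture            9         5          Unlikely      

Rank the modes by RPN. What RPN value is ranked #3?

RPN = Severity × Occurrence × Detection:
  #1: 8 × 2 × 5 = 80
  #2: 7 × 7 × 5 = 245
  #3: 6 × 10 × 6 = 360
  #4: 6 × 6 × 5 = 180
  #5: 2 × 3 × 5 = 30
  #6: 10 × 2 × 10 = 200
  #7: 10 × 3 × 7 = 210
  #8: 5 × 3 × 1 = 15
  #9: 9 × 3 × 5 = 135
Sorted descending: 360, 245, 210, 200, 180, 135, 80, 30, 15.
The third-highest RPN is 210 (#7).

210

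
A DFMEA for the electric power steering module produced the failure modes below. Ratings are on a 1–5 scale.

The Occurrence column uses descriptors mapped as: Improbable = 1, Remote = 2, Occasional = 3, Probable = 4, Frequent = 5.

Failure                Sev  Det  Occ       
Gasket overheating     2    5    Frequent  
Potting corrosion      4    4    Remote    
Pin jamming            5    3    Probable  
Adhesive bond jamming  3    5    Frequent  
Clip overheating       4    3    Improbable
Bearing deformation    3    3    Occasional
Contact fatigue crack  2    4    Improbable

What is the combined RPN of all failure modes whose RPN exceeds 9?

RPN = Severity × Occurrence × Detection:
  Gasket overheating: 2 × 5 × 5 = 50
  Potting corrosion: 4 × 2 × 4 = 32
  Pin jamming: 5 × 4 × 3 = 60
  Adhesive bond jamming: 3 × 5 × 5 = 75
  Clip overheating: 4 × 1 × 3 = 12
  Bearing deformation: 3 × 3 × 3 = 27
  Contact fatigue crack: 2 × 1 × 4 = 8
RPN > 9: Gasket overheating (50), Potting corrosion (32), Pin jamming (60), Adhesive bond jamming (75), Clip overheating (12), Bearing deformation (27).
Sum: 50 + 32 + 60 + 75 + 12 + 27 = 256.

256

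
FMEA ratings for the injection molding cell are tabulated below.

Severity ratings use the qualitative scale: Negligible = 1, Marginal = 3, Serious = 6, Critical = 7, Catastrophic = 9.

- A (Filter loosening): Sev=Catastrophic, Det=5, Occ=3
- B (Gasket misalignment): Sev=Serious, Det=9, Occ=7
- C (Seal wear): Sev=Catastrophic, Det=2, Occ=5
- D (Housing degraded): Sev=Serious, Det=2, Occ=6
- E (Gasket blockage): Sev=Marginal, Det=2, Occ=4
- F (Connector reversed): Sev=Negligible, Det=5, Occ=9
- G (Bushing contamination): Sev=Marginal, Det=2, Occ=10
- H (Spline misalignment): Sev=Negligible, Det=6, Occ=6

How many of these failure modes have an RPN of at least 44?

6

RPN = Severity × Occurrence × Detection:
  A: 9 × 3 × 5 = 135
  B: 6 × 7 × 9 = 378
  C: 9 × 5 × 2 = 90
  D: 6 × 6 × 2 = 72
  E: 3 × 4 × 2 = 24
  F: 1 × 9 × 5 = 45
  G: 3 × 10 × 2 = 60
  H: 1 × 6 × 6 = 36
Modes with RPN ≥ 44: A (135), B (378), C (90), D (72), F (45), G (60) → 6.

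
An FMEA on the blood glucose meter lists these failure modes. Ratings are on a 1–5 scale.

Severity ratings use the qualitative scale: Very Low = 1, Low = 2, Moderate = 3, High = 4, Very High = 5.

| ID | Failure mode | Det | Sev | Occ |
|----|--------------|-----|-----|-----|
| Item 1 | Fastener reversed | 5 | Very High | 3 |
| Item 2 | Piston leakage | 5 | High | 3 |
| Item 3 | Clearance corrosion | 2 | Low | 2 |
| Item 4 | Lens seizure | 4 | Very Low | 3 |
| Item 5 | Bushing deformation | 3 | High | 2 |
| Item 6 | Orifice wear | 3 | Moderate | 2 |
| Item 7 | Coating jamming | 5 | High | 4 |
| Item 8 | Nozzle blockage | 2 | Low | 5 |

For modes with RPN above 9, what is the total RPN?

289

RPN = Severity × Occurrence × Detection:
  Item 1: 5 × 3 × 5 = 75
  Item 2: 4 × 3 × 5 = 60
  Item 3: 2 × 2 × 2 = 8
  Item 4: 1 × 3 × 4 = 12
  Item 5: 4 × 2 × 3 = 24
  Item 6: 3 × 2 × 3 = 18
  Item 7: 4 × 4 × 5 = 80
  Item 8: 2 × 5 × 2 = 20
RPN > 9: Item 1 (75), Item 2 (60), Item 4 (12), Item 5 (24), Item 6 (18), Item 7 (80), Item 8 (20).
Sum: 75 + 60 + 12 + 24 + 18 + 80 + 20 = 289.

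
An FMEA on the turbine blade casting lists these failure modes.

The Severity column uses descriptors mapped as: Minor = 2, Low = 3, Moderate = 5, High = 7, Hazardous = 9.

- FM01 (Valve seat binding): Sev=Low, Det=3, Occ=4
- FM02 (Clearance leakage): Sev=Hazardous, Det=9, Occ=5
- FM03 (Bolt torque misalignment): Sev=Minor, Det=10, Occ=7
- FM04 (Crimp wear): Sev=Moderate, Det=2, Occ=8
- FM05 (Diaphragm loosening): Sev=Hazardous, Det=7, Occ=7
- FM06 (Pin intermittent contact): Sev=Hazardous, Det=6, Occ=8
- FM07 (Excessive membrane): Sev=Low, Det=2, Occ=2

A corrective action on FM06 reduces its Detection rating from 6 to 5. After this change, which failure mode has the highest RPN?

FM05

RPN = Severity × Occurrence × Detection:
  FM01: 3 × 4 × 3 = 36
  FM02: 9 × 5 × 9 = 405
  FM03: 2 × 7 × 10 = 140
  FM04: 5 × 8 × 2 = 80
  FM05: 9 × 7 × 7 = 441
  FM06: 9 × 8 × 6 = 432
  FM07: 3 × 2 × 2 = 12
After action: FM06 → 9 × 8 × 5 = 360.
Revised RPNs: FM05=441, FM02=405, FM06=360, FM03=140, FM04=80, FM01=36, FM07=12.
Highest is now FM05 (441).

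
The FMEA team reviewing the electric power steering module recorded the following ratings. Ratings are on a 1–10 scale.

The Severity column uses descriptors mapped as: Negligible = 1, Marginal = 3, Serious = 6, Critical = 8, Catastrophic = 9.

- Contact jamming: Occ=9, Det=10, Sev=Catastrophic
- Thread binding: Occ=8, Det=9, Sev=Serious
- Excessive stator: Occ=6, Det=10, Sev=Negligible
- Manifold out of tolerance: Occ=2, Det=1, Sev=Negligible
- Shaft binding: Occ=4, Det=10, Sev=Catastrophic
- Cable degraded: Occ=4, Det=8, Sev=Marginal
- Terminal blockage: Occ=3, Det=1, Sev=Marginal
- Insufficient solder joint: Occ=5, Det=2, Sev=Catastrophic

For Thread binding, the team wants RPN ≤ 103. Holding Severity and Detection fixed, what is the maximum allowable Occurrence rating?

1

Thread binding: S=6, O=8, D=9 → current RPN = 432.
Fixed product = 54. Need 54 × O ≤ 103, so O ≤ 103/54 = 1.91.
Maximum integer Occurrence rating = 1 (gives RPN 54; O=2 would give 108 > 103).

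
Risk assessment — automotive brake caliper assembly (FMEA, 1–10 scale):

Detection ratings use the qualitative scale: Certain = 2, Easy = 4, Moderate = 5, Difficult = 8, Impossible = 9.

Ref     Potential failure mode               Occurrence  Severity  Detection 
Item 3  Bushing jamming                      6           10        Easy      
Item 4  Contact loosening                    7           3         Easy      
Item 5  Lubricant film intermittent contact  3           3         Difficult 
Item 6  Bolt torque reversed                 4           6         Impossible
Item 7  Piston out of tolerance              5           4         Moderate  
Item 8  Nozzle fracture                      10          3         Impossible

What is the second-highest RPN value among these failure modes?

RPN = Severity × Occurrence × Detection:
  Item 3: 10 × 6 × 4 = 240
  Item 4: 3 × 7 × 4 = 84
  Item 5: 3 × 3 × 8 = 72
  Item 6: 6 × 4 × 9 = 216
  Item 7: 4 × 5 × 5 = 100
  Item 8: 3 × 10 × 9 = 270
Sorted descending: 270, 240, 216, 100, 84, 72.
The second-highest RPN is 240 (Item 3).

240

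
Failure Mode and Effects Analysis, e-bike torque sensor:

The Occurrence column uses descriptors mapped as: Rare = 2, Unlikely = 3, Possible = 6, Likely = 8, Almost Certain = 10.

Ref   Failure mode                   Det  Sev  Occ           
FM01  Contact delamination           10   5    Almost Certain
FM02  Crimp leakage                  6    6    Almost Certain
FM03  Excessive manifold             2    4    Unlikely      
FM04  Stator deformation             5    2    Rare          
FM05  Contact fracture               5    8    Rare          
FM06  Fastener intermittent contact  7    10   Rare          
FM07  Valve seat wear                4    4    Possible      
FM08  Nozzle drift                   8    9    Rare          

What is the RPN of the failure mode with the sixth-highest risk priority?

80

RPN = Severity × Occurrence × Detection:
  FM01: 5 × 10 × 10 = 500
  FM02: 6 × 10 × 6 = 360
  FM03: 4 × 3 × 2 = 24
  FM04: 2 × 2 × 5 = 20
  FM05: 8 × 2 × 5 = 80
  FM06: 10 × 2 × 7 = 140
  FM07: 4 × 6 × 4 = 96
  FM08: 9 × 2 × 8 = 144
Sorted descending: 500, 360, 144, 140, 96, 80, 24, 20.
The sixth-highest RPN is 80 (FM05).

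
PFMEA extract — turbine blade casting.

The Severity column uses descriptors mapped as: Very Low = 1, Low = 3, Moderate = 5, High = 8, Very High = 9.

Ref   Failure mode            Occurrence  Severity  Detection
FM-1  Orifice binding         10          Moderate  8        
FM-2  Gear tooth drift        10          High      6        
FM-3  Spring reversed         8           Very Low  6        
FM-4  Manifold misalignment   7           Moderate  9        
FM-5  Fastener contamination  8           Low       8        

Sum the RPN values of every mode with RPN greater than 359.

RPN = Severity × Occurrence × Detection:
  FM-1: 5 × 10 × 8 = 400
  FM-2: 8 × 10 × 6 = 480
  FM-3: 1 × 8 × 6 = 48
  FM-4: 5 × 7 × 9 = 315
  FM-5: 3 × 8 × 8 = 192
RPN > 359: FM-1 (400), FM-2 (480).
Sum: 400 + 480 = 880.

880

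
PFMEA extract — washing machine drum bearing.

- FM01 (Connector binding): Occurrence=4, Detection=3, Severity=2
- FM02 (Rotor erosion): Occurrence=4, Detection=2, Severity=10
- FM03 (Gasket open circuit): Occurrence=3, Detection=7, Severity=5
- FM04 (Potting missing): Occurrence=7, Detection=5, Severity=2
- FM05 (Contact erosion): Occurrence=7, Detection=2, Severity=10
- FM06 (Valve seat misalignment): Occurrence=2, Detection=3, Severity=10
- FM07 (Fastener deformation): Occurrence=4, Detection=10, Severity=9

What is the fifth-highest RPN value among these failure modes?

70

RPN = Severity × Occurrence × Detection:
  FM01: 2 × 4 × 3 = 24
  FM02: 10 × 4 × 2 = 80
  FM03: 5 × 3 × 7 = 105
  FM04: 2 × 7 × 5 = 70
  FM05: 10 × 7 × 2 = 140
  FM06: 10 × 2 × 3 = 60
  FM07: 9 × 4 × 10 = 360
Sorted descending: 360, 140, 105, 80, 70, 60, 24.
The fifth-highest RPN is 70 (FM04).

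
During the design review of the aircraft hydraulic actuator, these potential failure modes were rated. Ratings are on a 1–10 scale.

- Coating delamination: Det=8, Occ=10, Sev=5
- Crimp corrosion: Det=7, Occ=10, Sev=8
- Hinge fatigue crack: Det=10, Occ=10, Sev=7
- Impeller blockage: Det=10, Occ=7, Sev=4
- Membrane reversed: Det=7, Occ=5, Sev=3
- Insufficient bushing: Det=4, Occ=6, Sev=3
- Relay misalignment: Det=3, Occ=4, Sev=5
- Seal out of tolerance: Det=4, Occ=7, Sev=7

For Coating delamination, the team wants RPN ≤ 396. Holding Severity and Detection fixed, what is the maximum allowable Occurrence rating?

9

Coating delamination: S=5, O=10, D=8 → current RPN = 400.
Fixed product = 40. Need 40 × O ≤ 396, so O ≤ 396/40 = 9.90.
Maximum integer Occurrence rating = 9 (gives RPN 360; O=10 would give 400 > 396).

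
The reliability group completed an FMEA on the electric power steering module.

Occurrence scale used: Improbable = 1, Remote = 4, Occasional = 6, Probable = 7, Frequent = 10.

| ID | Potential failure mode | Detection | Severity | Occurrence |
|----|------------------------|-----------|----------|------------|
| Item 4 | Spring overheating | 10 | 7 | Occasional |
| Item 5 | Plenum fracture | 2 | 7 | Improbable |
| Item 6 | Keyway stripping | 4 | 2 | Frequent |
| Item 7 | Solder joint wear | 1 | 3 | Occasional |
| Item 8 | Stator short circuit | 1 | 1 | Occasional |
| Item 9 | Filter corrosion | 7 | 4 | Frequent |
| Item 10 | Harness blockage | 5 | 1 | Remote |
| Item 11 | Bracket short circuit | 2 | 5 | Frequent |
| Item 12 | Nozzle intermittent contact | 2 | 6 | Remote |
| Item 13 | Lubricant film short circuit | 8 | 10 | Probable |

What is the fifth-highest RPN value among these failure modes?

80

RPN = Severity × Occurrence × Detection:
  Item 4: 7 × 6 × 10 = 420
  Item 5: 7 × 1 × 2 = 14
  Item 6: 2 × 10 × 4 = 80
  Item 7: 3 × 6 × 1 = 18
  Item 8: 1 × 6 × 1 = 6
  Item 9: 4 × 10 × 7 = 280
  Item 10: 1 × 4 × 5 = 20
  Item 11: 5 × 10 × 2 = 100
  Item 12: 6 × 4 × 2 = 48
  Item 13: 10 × 7 × 8 = 560
Sorted descending: 560, 420, 280, 100, 80, 48, 20, 18, 14, 6.
The fifth-highest RPN is 80 (Item 6).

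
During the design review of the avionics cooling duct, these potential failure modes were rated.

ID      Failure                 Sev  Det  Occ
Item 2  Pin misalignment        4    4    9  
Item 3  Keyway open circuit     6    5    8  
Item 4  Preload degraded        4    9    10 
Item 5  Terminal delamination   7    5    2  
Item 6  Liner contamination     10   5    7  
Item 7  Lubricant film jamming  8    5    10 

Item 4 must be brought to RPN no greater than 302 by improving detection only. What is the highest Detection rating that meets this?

7

Item 4: S=4, O=10, D=9 → current RPN = 360.
Fixed product = 40. Need 40 × D ≤ 302, so D ≤ 302/40 = 7.55.
Maximum integer Detection rating = 7 (gives RPN 280; D=8 would give 320 > 302).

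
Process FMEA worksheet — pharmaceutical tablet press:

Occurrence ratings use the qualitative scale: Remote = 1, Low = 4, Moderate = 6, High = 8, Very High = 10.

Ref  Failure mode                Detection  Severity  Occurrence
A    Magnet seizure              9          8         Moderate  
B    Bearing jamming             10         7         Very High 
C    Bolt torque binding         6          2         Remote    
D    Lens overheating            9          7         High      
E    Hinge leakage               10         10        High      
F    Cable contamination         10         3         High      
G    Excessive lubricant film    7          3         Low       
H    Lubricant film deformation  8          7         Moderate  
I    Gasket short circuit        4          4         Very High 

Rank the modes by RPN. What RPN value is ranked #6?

240

RPN = Severity × Occurrence × Detection:
  A: 8 × 6 × 9 = 432
  B: 7 × 10 × 10 = 700
  C: 2 × 1 × 6 = 12
  D: 7 × 8 × 9 = 504
  E: 10 × 8 × 10 = 800
  F: 3 × 8 × 10 = 240
  G: 3 × 4 × 7 = 84
  H: 7 × 6 × 8 = 336
  I: 4 × 10 × 4 = 160
Sorted descending: 800, 700, 504, 432, 336, 240, 160, 84, 12.
The sixth-highest RPN is 240 (F).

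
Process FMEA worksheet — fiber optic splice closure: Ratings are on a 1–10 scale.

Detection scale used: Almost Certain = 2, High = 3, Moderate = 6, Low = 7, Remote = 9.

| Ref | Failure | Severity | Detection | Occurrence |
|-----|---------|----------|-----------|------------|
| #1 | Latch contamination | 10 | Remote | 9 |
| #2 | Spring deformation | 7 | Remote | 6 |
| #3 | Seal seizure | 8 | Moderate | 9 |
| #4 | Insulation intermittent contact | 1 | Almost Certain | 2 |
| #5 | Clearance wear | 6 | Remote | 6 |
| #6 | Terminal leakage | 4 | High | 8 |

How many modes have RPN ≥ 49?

5

RPN = Severity × Occurrence × Detection:
  #1: 10 × 9 × 9 = 810
  #2: 7 × 6 × 9 = 378
  #3: 8 × 9 × 6 = 432
  #4: 1 × 2 × 2 = 4
  #5: 6 × 6 × 9 = 324
  #6: 4 × 8 × 3 = 96
Modes with RPN ≥ 49: #1 (810), #2 (378), #3 (432), #5 (324), #6 (96) → 5.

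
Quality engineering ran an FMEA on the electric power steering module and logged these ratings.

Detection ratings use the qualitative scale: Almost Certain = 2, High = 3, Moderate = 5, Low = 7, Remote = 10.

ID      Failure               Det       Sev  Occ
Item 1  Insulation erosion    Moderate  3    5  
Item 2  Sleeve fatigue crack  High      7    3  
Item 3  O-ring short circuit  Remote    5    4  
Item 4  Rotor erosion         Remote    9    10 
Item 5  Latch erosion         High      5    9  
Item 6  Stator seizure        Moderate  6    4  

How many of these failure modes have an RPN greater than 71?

RPN = Severity × Occurrence × Detection:
  Item 1: 3 × 5 × 5 = 75
  Item 2: 7 × 3 × 3 = 63
  Item 3: 5 × 4 × 10 = 200
  Item 4: 9 × 10 × 10 = 900
  Item 5: 5 × 9 × 3 = 135
  Item 6: 6 × 4 × 5 = 120
Modes with RPN > 71: Item 1 (75), Item 3 (200), Item 4 (900), Item 5 (135), Item 6 (120) → 5.

5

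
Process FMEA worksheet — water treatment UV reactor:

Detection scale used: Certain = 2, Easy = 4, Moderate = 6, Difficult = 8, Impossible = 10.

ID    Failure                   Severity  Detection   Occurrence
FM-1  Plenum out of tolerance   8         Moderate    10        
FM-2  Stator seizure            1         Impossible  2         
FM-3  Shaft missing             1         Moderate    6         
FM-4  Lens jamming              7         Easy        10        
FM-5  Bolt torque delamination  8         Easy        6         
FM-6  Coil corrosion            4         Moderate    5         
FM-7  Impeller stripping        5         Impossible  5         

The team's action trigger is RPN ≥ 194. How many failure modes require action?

3

RPN = Severity × Occurrence × Detection:
  FM-1: 8 × 10 × 6 = 480
  FM-2: 1 × 2 × 10 = 20
  FM-3: 1 × 6 × 6 = 36
  FM-4: 7 × 10 × 4 = 280
  FM-5: 8 × 6 × 4 = 192
  FM-6: 4 × 5 × 6 = 120
  FM-7: 5 × 5 × 10 = 250
Modes with RPN ≥ 194: FM-1 (480), FM-4 (280), FM-7 (250) → 3.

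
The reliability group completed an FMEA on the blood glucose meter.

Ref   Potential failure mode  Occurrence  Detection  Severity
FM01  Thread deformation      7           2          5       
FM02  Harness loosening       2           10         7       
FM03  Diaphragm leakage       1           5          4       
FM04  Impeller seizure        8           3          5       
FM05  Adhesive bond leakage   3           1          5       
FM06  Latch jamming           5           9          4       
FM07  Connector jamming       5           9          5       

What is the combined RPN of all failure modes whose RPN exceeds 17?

RPN = Severity × Occurrence × Detection:
  FM01: 5 × 7 × 2 = 70
  FM02: 7 × 2 × 10 = 140
  FM03: 4 × 1 × 5 = 20
  FM04: 5 × 8 × 3 = 120
  FM05: 5 × 3 × 1 = 15
  FM06: 4 × 5 × 9 = 180
  FM07: 5 × 5 × 9 = 225
RPN > 17: FM01 (70), FM02 (140), FM03 (20), FM04 (120), FM06 (180), FM07 (225).
Sum: 70 + 140 + 20 + 120 + 180 + 225 = 755.

755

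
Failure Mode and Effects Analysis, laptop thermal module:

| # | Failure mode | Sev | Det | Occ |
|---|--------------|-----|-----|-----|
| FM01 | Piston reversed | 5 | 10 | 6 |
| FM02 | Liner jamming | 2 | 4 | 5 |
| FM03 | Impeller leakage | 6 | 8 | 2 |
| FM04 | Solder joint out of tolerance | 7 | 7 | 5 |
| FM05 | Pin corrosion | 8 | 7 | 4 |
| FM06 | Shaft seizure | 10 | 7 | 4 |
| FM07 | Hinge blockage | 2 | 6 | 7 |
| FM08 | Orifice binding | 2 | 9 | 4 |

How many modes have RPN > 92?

RPN = Severity × Occurrence × Detection:
  FM01: 5 × 6 × 10 = 300
  FM02: 2 × 5 × 4 = 40
  FM03: 6 × 2 × 8 = 96
  FM04: 7 × 5 × 7 = 245
  FM05: 8 × 4 × 7 = 224
  FM06: 10 × 4 × 7 = 280
  FM07: 2 × 7 × 6 = 84
  FM08: 2 × 4 × 9 = 72
Modes with RPN > 92: FM01 (300), FM03 (96), FM04 (245), FM05 (224), FM06 (280) → 5.

5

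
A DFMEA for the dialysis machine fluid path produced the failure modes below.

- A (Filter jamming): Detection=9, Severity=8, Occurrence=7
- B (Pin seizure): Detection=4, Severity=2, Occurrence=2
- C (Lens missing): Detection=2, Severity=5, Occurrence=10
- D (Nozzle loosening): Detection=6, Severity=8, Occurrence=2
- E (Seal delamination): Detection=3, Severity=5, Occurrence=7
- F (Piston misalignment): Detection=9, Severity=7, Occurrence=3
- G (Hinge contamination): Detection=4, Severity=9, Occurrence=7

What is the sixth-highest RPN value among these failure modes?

96

RPN = Severity × Occurrence × Detection:
  A: 8 × 7 × 9 = 504
  B: 2 × 2 × 4 = 16
  C: 5 × 10 × 2 = 100
  D: 8 × 2 × 6 = 96
  E: 5 × 7 × 3 = 105
  F: 7 × 3 × 9 = 189
  G: 9 × 7 × 4 = 252
Sorted descending: 504, 252, 189, 105, 100, 96, 16.
The sixth-highest RPN is 96 (D).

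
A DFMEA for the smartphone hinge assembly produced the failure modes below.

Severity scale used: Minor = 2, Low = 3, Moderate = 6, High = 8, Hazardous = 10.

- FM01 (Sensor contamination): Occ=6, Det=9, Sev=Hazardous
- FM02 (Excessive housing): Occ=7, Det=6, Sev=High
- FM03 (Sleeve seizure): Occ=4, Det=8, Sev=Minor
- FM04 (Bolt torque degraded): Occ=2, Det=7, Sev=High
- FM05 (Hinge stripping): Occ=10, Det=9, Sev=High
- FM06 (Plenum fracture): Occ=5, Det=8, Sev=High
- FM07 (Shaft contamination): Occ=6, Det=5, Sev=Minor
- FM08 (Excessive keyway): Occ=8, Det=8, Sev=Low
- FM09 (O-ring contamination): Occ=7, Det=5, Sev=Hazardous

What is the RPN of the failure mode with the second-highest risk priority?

540

RPN = Severity × Occurrence × Detection:
  FM01: 10 × 6 × 9 = 540
  FM02: 8 × 7 × 6 = 336
  FM03: 2 × 4 × 8 = 64
  FM04: 8 × 2 × 7 = 112
  FM05: 8 × 10 × 9 = 720
  FM06: 8 × 5 × 8 = 320
  FM07: 2 × 6 × 5 = 60
  FM08: 3 × 8 × 8 = 192
  FM09: 10 × 7 × 5 = 350
Sorted descending: 720, 540, 350, 336, 320, 192, 112, 64, 60.
The second-highest RPN is 540 (FM01).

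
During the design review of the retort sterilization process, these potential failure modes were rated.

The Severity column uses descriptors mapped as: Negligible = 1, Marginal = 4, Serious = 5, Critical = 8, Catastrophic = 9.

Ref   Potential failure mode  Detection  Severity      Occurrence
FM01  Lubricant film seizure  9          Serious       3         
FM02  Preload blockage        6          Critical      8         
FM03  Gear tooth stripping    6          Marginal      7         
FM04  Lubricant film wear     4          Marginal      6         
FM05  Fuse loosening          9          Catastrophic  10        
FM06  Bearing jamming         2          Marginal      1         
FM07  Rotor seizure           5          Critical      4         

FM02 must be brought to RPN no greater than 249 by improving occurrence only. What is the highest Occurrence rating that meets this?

5

FM02: S=8, O=8, D=6 → current RPN = 384.
Fixed product = 48. Need 48 × O ≤ 249, so O ≤ 249/48 = 5.19.
Maximum integer Occurrence rating = 5 (gives RPN 240; O=6 would give 288 > 249).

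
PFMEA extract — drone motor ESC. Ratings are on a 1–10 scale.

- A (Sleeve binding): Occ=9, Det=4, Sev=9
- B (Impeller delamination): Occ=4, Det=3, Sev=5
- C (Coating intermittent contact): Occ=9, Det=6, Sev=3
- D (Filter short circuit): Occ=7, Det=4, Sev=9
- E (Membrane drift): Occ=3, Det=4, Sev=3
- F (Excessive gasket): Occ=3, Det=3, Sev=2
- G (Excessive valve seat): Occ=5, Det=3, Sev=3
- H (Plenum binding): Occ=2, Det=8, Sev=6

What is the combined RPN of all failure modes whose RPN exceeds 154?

RPN = Severity × Occurrence × Detection:
  A: 9 × 9 × 4 = 324
  B: 5 × 4 × 3 = 60
  C: 3 × 9 × 6 = 162
  D: 9 × 7 × 4 = 252
  E: 3 × 3 × 4 = 36
  F: 2 × 3 × 3 = 18
  G: 3 × 5 × 3 = 45
  H: 6 × 2 × 8 = 96
RPN > 154: A (324), C (162), D (252).
Sum: 324 + 162 + 252 = 738.

738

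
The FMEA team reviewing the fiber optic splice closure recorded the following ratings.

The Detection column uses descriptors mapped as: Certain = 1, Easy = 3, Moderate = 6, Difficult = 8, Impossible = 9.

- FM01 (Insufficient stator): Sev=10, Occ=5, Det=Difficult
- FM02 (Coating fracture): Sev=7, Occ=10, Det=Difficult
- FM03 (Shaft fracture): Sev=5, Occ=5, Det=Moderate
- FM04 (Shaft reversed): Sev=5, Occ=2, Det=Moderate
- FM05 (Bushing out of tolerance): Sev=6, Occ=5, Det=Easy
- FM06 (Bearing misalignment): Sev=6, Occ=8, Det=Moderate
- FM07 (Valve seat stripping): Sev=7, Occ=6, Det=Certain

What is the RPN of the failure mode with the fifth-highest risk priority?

RPN = Severity × Occurrence × Detection:
  FM01: 10 × 5 × 8 = 400
  FM02: 7 × 10 × 8 = 560
  FM03: 5 × 5 × 6 = 150
  FM04: 5 × 2 × 6 = 60
  FM05: 6 × 5 × 3 = 90
  FM06: 6 × 8 × 6 = 288
  FM07: 7 × 6 × 1 = 42
Sorted descending: 560, 400, 288, 150, 90, 60, 42.
The fifth-highest RPN is 90 (FM05).

90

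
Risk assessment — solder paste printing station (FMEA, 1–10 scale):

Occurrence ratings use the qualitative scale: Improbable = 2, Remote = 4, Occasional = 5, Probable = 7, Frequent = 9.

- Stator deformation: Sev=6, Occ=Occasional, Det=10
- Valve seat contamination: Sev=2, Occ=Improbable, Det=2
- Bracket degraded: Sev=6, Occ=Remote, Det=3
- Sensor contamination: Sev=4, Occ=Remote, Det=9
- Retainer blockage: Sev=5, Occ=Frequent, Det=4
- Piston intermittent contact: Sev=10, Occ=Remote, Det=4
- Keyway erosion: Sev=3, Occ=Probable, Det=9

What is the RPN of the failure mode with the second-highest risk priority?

189

RPN = Severity × Occurrence × Detection:
  Stator deformation: 6 × 5 × 10 = 300
  Valve seat contamination: 2 × 2 × 2 = 8
  Bracket degraded: 6 × 4 × 3 = 72
  Sensor contamination: 4 × 4 × 9 = 144
  Retainer blockage: 5 × 9 × 4 = 180
  Piston intermittent contact: 10 × 4 × 4 = 160
  Keyway erosion: 3 × 7 × 9 = 189
Sorted descending: 300, 189, 180, 160, 144, 72, 8.
The second-highest RPN is 189 (Keyway erosion).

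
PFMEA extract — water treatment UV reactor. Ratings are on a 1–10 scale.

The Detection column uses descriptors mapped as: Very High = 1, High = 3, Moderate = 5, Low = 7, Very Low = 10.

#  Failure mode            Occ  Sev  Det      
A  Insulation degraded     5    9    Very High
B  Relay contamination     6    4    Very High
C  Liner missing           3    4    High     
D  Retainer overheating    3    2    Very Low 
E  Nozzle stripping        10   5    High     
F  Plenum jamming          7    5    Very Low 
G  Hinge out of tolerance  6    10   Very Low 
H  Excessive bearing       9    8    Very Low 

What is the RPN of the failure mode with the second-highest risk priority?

600

RPN = Severity × Occurrence × Detection:
  A: 9 × 5 × 1 = 45
  B: 4 × 6 × 1 = 24
  C: 4 × 3 × 3 = 36
  D: 2 × 3 × 10 = 60
  E: 5 × 10 × 3 = 150
  F: 5 × 7 × 10 = 350
  G: 10 × 6 × 10 = 600
  H: 8 × 9 × 10 = 720
Sorted descending: 720, 600, 350, 150, 60, 45, 36, 24.
The second-highest RPN is 600 (G).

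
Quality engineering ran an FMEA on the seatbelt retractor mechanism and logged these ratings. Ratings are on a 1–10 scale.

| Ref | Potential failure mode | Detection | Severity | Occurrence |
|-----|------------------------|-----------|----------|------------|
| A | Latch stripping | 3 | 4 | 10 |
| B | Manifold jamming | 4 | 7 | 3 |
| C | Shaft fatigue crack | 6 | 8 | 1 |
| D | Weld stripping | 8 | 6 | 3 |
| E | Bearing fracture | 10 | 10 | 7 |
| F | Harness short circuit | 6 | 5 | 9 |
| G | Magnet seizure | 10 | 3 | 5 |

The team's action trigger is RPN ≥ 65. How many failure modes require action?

6

RPN = Severity × Occurrence × Detection:
  A: 4 × 10 × 3 = 120
  B: 7 × 3 × 4 = 84
  C: 8 × 1 × 6 = 48
  D: 6 × 3 × 8 = 144
  E: 10 × 7 × 10 = 700
  F: 5 × 9 × 6 = 270
  G: 3 × 5 × 10 = 150
Modes with RPN ≥ 65: A (120), B (84), D (144), E (700), F (270), G (150) → 6.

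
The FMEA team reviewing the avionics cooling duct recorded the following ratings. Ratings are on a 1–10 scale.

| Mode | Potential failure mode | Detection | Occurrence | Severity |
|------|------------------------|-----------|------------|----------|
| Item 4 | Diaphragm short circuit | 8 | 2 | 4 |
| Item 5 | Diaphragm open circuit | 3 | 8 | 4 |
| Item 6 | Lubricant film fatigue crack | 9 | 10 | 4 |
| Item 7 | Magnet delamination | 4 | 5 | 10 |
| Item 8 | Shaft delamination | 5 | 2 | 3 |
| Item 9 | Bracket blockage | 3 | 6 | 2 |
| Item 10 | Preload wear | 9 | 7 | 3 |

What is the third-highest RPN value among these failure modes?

189

RPN = Severity × Occurrence × Detection:
  Item 4: 4 × 2 × 8 = 64
  Item 5: 4 × 8 × 3 = 96
  Item 6: 4 × 10 × 9 = 360
  Item 7: 10 × 5 × 4 = 200
  Item 8: 3 × 2 × 5 = 30
  Item 9: 2 × 6 × 3 = 36
  Item 10: 3 × 7 × 9 = 189
Sorted descending: 360, 200, 189, 96, 64, 36, 30.
The third-highest RPN is 189 (Item 10).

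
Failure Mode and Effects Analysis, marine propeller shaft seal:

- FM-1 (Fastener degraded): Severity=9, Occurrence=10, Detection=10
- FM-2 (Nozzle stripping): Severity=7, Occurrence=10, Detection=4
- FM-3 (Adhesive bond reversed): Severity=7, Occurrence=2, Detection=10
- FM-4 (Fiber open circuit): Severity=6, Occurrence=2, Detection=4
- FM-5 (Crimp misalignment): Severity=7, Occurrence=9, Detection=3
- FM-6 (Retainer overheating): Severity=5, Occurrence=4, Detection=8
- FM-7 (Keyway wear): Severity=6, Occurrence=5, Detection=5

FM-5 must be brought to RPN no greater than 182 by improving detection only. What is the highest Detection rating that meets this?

2

FM-5: S=7, O=9, D=3 → current RPN = 189.
Fixed product = 63. Need 63 × D ≤ 182, so D ≤ 182/63 = 2.89.
Maximum integer Detection rating = 2 (gives RPN 126; D=3 would give 189 > 182).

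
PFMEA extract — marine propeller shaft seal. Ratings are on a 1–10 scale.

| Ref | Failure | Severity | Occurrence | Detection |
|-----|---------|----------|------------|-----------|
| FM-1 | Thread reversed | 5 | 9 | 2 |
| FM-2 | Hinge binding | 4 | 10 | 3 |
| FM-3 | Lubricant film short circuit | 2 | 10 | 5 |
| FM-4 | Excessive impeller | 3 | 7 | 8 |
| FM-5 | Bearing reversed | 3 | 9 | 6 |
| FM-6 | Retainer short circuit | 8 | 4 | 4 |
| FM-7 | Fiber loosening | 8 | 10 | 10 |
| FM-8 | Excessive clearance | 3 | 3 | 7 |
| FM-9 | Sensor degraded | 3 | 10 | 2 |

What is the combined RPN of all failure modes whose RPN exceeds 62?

1631

RPN = Severity × Occurrence × Detection:
  FM-1: 5 × 9 × 2 = 90
  FM-2: 4 × 10 × 3 = 120
  FM-3: 2 × 10 × 5 = 100
  FM-4: 3 × 7 × 8 = 168
  FM-5: 3 × 9 × 6 = 162
  FM-6: 8 × 4 × 4 = 128
  FM-7: 8 × 10 × 10 = 800
  FM-8: 3 × 3 × 7 = 63
  FM-9: 3 × 10 × 2 = 60
RPN > 62: FM-1 (90), FM-2 (120), FM-3 (100), FM-4 (168), FM-5 (162), FM-6 (128), FM-7 (800), FM-8 (63).
Sum: 90 + 120 + 100 + 168 + 162 + 128 + 800 + 63 = 1631.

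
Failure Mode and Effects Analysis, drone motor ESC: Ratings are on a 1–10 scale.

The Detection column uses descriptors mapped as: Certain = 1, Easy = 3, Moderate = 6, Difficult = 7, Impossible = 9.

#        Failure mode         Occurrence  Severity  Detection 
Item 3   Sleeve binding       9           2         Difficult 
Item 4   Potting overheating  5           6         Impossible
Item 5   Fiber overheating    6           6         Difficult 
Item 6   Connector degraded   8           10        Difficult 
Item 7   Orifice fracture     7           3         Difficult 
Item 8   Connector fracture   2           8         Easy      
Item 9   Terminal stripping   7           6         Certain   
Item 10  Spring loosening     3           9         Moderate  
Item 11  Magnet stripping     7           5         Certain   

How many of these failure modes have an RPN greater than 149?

4

RPN = Severity × Occurrence × Detection:
  Item 3: 2 × 9 × 7 = 126
  Item 4: 6 × 5 × 9 = 270
  Item 5: 6 × 6 × 7 = 252
  Item 6: 10 × 8 × 7 = 560
  Item 7: 3 × 7 × 7 = 147
  Item 8: 8 × 2 × 3 = 48
  Item 9: 6 × 7 × 1 = 42
  Item 10: 9 × 3 × 6 = 162
  Item 11: 5 × 7 × 1 = 35
Modes with RPN > 149: Item 4 (270), Item 5 (252), Item 6 (560), Item 10 (162) → 4.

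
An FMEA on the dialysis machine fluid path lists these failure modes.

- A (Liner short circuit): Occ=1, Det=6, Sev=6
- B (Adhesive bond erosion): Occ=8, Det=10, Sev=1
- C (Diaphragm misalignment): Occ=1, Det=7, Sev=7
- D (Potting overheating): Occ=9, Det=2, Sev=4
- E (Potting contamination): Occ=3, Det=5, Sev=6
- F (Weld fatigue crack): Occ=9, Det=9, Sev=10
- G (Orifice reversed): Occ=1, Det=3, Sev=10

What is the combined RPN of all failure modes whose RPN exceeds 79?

980

RPN = Severity × Occurrence × Detection:
  A: 6 × 1 × 6 = 36
  B: 1 × 8 × 10 = 80
  C: 7 × 1 × 7 = 49
  D: 4 × 9 × 2 = 72
  E: 6 × 3 × 5 = 90
  F: 10 × 9 × 9 = 810
  G: 10 × 1 × 3 = 30
RPN > 79: B (80), E (90), F (810).
Sum: 80 + 90 + 810 = 980.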